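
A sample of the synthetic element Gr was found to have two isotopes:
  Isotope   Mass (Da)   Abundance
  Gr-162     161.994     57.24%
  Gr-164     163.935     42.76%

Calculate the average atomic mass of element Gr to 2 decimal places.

The abundance-weighted mean is 0.5724 × 161.994 + 0.4276 × 163.935
= 92.7254 + 70.0986 = 162.8240 Da

162.82 Da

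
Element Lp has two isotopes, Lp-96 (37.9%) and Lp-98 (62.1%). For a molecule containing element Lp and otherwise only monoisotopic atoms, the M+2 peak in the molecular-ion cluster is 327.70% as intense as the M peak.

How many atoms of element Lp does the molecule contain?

2

With n Lp atoms, P(M+2)/P(M) = C(n,1)·p^(n−1)q / p^n = n·q/p = n · 0.621/0.379.
n = 3.2770 × 0.379/0.621 = 2.00 ≈ 2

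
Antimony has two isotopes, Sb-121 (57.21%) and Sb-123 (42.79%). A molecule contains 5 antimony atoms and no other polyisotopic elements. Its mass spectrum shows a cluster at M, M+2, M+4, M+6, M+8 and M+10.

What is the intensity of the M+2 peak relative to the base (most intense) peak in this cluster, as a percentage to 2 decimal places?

Binomial terms of (0.5721 + 0.4279)^5: M 0.0613, M+2 0.2292, M+4 0.3428, M+6 0.2564, M+8 0.0959, M+10 0.0143 → M+4 is the base peak.
P(M+4) = C(5,2) × 0.5721^3 × 0.4279^2 = 10 × 0.18724742 × 0.18309841 = 0.342847 (base)
P(M+2) = C(5,1) × 0.5721^4 × 0.4279^1 = 5 × 0.10712425 × 0.4279 = 0.229192
Relative intensity = 0.229192 / 0.342847 × 100 = 66.85

66.85%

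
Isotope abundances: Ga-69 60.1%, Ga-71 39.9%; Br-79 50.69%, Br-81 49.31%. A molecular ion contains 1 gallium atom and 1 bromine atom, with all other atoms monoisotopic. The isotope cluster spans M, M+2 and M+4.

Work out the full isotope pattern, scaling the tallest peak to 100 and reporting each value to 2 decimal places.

61.10 : 100.00 : 39.46

Gallium pattern (n=1): 0.6010 : 0.3990
Bromine pattern (n=1): 0.5069 : 0.4931
Convolve the two distributions (both contribute in 2-u steps):
  M: 0.6010×0.5069 = 0.304647
  M+2: 0.6010×0.4931 + 0.3990×0.5069 = 0.498606
  M+4: 0.3990×0.4931 = 0.196747
Scale to base peak (0.498606) = 100: 61.10 : 100.00 : 39.46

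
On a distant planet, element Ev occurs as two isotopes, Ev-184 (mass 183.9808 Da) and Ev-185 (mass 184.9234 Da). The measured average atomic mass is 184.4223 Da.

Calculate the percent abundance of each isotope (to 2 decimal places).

Ev-184: 53.16%, Ev-185: 46.84%

Let x be the fractional abundance of Ev-184; then Ev-185 has abundance 1 − x.
183.9808·x + 184.9234·(1 − x) = 184.4223
(183.9808 − 184.9234)·x = 184.4223 − 184.9234
x = -0.5011 / -0.9426 = 0.53161 → 53.16% Ev-184, 46.84% Ev-185.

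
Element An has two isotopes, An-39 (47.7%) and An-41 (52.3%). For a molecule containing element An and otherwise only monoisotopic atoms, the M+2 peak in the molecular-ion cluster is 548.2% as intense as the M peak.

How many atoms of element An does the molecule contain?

5

The M+2/M ratio from n An atoms is n · q/p = n · 0.523/0.477.
n = 5.482 × 0.477/0.523 = 5.00 ≈ 5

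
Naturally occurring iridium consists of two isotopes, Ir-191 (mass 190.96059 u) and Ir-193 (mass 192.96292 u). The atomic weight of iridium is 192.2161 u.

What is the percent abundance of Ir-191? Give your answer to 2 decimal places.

Writing the weighted mean with unknown fraction x of Ir-191:
190.96059·x + 192.96292·(1 − x) = 192.2161
(190.96059 − 192.96292)·x = 192.2161 − 192.96292
x = -0.74682 / -2.00233 = 0.37298 → 37.30% Ir-191, 62.70% Ir-193.

37.30%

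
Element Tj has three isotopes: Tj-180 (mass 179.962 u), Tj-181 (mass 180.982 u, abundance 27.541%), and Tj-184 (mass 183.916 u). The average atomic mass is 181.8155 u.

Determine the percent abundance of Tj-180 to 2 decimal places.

Let x and y be the fractions of Tj-180 and Tj-184. Then x + y = 1 − 0.27541 = 0.72459 and 179.962x + 183.916y = 181.8155 − 0.27541×180.982 = 131.97124738.
Substituting: 179.962x + 183.916(0.72459 − x) = 131.97124738
(179.962 − 183.916)x = -1.29244706  ⇒  x = 0.32687, y = 0.39772
Tj-180: 32.69%, Tj-184: 39.77%.

32.69%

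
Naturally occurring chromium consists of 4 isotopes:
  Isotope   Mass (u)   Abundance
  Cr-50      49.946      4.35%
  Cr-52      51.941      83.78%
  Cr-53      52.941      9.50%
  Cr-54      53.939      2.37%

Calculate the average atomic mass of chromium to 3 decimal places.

Average mass = Σ (abundance × isotope mass) = 0.0435 × 49.946 + 0.8378 × 51.941 + 0.0950 × 52.941 + 0.0237 × 53.939
= 2.1727 + 43.5162 + 5.0294 + 1.2784 = 51.9967 u

51.997 u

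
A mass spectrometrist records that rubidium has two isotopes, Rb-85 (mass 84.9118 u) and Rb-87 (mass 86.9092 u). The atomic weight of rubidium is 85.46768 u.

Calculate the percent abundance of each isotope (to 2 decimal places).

Rb-85: 72.17%, Rb-87: 27.83%

Let x be the fractional abundance of Rb-85; then Rb-87 has abundance 1 − x.
84.9118·x + 86.9092·(1 − x) = 85.46768
(84.9118 − 86.9092)·x = 85.46768 − 86.9092
x = -1.44152 / -1.9974 = 0.72170 → 72.17% Rb-85, 27.83% Rb-87.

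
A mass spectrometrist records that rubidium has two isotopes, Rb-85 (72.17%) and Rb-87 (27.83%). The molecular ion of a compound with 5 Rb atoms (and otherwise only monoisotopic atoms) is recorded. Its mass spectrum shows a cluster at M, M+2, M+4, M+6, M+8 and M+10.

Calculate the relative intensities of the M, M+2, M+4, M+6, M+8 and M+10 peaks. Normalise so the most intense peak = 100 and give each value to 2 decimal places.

51.86 : 100.00 : 77.12 : 29.74 : 5.73 : 0.44

Each Rb atom is independently Rb-85 (p = 0.7217) or Rb-87 (q = 0.2783); the cluster is the binomial expansion (p + q)^5.
P(M) = 0.7217^5 = 0.195787
P(M+2) = 5 × 0.7217^4 × 0.2783^1 = 0.377494
P(M+4) = 10 × 0.7217^3 × 0.2783^2 = 0.291136
P(M+6) = 10 × 0.7217^2 × 0.2783^3 = 0.112267
P(M+8) = 5 × 0.7217^1 × 0.2783^4 = 0.021646
P(M+10) = 0.2783^5 = 0.001669
The M+2 peak is largest (0.377494); scaling to 100 gives 51.86 : 100.00 : 77.12 : 29.74 : 5.73 : 0.44.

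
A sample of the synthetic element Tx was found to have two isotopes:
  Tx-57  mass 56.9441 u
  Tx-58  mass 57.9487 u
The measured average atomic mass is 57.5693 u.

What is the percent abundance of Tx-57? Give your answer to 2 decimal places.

37.77%

Let x be the fractional abundance of Tx-57; then Tx-58 has abundance 1 − x.
56.9441·x + 57.9487·(1 − x) = 57.5693
(56.9441 − 57.9487)·x = 57.5693 − 57.9487
x = -0.3794 / -1.0046 = 0.37766 → 37.77% Tx-57, 62.23% Tx-58.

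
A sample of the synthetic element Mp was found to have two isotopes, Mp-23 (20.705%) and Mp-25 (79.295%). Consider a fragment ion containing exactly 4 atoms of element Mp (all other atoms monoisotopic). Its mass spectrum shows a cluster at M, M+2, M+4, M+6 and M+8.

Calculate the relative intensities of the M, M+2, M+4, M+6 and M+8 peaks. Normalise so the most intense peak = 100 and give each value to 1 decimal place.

Expanding (0.20705 + 0.79295)^4:
P(M) = 0.20705^4 = 0.001838
P(M+2) = 4 × 0.20705^3 × 0.79295^1 = 0.028153
P(M+4) = 6 × 0.20705^2 × 0.79295^2 = 0.161731
P(M+6) = 4 × 0.20705^1 × 0.79295^3 = 0.412926
P(M+8) = 0.79295^4 = 0.395351
The M+6 peak is largest (0.412926); scaling to 100 gives 0.4 : 6.8 : 39.2 : 100.0 : 95.7.

0.4 : 6.8 : 39.2 : 100.0 : 95.7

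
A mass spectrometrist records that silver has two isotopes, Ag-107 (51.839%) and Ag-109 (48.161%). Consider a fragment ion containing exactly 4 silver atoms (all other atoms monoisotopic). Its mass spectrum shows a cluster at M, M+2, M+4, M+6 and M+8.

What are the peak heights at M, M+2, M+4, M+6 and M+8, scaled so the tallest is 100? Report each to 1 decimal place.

Expanding (0.51839 + 0.48161)^4:
P(M) = 0.51839^4 = 0.072215
P(M+2) = 4 × 0.51839^3 × 0.48161^1 = 0.268365
P(M+4) = 6 × 0.51839^2 × 0.48161^2 = 0.373986
P(M+6) = 4 × 0.51839^1 × 0.48161^3 = 0.231634
P(M+8) = 0.48161^4 = 0.053800
The M+4 peak is largest (0.373986); scaling to 100 gives 19.3 : 71.8 : 100.0 : 61.9 : 14.4.

19.3 : 71.8 : 100.0 : 61.9 : 14.4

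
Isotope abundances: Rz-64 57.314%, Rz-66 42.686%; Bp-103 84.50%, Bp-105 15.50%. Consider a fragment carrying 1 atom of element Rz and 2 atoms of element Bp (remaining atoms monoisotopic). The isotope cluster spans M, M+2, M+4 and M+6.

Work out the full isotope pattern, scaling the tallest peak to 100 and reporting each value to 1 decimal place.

90.0 : 100.0 : 27.6 : 2.3

Element Rz pattern (n=1): 0.57314 : 0.42686
Element Bp pattern (n=2): 0.714025 : 0.26195 : 0.024025
Convolve the two distributions (both contribute in 2-u steps):
  M: 0.57314×0.714025 = 0.409236
  M+2: 0.57314×0.26195 + 0.42686×0.714025 = 0.454923
  M+4: 0.57314×0.024025 + 0.42686×0.26195 = 0.125586
  M+6: 0.42686×0.024025 = 0.010255
Scale to base peak (0.454923) = 100: 90.0 : 100.0 : 27.6 : 2.3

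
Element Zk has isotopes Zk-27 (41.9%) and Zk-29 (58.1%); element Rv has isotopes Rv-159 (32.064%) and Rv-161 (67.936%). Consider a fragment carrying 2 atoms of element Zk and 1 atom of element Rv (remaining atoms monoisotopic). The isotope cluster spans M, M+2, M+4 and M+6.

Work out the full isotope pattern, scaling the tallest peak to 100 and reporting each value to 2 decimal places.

Element Zk pattern (n=2): 0.175561 : 0.486878 : 0.337561
Element Rv pattern (n=1): 0.32064 : 0.67936
Convolve the two distributions (both contribute in 2-u steps):
  M: 0.175561×0.32064 = 0.056292
  M+2: 0.175561×0.67936 + 0.486878×0.32064 = 0.275382
  M+4: 0.486878×0.67936 + 0.337561×0.32064 = 0.439001
  M+6: 0.337561×0.67936 = 0.229325
Scale to base peak (0.439001) = 100: 12.82 : 62.73 : 100.00 : 52.24

12.82 : 62.73 : 100.00 : 52.24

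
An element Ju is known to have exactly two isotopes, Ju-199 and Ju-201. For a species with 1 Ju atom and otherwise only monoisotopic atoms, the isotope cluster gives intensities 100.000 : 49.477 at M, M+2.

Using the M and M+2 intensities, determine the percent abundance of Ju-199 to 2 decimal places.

Write p for the Ju-199 fraction. I(M+2)/I(M) = [C(1,1)·p^0·(1−p)] / p^1 = 1·(1−p)/p = 49.477/100.000 = 0.4948
(1−p)/p = 0.4948/1 = 0.4948  ⇒  p = 1/(1 + 0.4948) = 0.6690
Ju-199: 66.90%, Ju-201: 33.10%.

66.90%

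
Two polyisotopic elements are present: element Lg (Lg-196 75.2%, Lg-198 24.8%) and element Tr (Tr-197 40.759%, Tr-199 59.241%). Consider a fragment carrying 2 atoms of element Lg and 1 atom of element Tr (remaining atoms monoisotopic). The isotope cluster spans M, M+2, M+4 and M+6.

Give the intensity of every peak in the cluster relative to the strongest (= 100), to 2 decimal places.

47.33 : 100.00 : 50.52 : 7.48

Element Lg pattern (n=2): 0.565504 : 0.372992 : 0.061504
Element Tr pattern (n=1): 0.40759 : 0.59241
Convolve the two distributions (both contribute in 2-u steps):
  M: 0.565504×0.40759 = 0.230494
  M+2: 0.565504×0.59241 + 0.372992×0.40759 = 0.487038
  M+4: 0.372992×0.59241 + 0.061504×0.40759 = 0.246033
  M+6: 0.061504×0.59241 = 0.036436
Scale to base peak (0.487038) = 100: 47.33 : 100.00 : 50.52 : 7.48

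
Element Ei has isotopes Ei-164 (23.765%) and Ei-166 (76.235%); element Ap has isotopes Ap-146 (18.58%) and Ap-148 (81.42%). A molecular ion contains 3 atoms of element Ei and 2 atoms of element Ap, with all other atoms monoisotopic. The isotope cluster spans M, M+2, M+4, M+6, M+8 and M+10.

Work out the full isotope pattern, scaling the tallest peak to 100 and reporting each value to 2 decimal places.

0.11 : 2.08 : 15.24 : 55.36 : 100.00 : 71.86

Element Ei pattern (n=3): 0.01342188 : 0.12916692 : 0.41435051 : 0.44306068
Element Ap pattern (n=2): 0.03452164 : 0.30255672 : 0.66292164
Convolve the two distributions (both contribute in 2-u steps):
  M: 0.01342188×0.03452164 = 0.000463
  M+2: 0.01342188×0.30255672 + 0.12916692×0.03452164 = 0.008520
  M+4: 0.01342188×0.66292164 + 0.12916692×0.30255672 + 0.41435051×0.03452164 = 0.062282
  M+6: 0.12916692×0.66292164 + 0.41435051×0.30255672 + 0.44306068×0.03452164 = 0.226287
  M+8: 0.41435051×0.66292164 + 0.44306068×0.30255672 = 0.408733
  M+10: 0.44306068×0.66292164 = 0.293715
Scale to base peak (0.408733) = 100: 0.11 : 2.08 : 15.24 : 55.36 : 100.00 : 71.86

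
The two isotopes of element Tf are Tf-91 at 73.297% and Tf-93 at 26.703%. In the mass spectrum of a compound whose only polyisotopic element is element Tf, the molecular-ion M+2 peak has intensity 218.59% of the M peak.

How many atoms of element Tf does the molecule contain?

6

For n independent Tf atoms, I(M+2)/I(M) = n · (abundance Tf-93) / (abundance Tf-91) = n · 0.26703/0.73297.
n = 2.1859 × 0.73297/0.26703 = 6.00 ≈ 6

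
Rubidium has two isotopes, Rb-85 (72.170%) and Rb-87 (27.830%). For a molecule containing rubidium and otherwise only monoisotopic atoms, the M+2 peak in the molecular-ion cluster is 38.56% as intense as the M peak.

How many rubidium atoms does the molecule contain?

For n independent Rb atoms, I(M+2)/I(M) = n · (abundance Rb-87) / (abundance Rb-85) = n · 0.27830/0.72170.
n = 0.3856 × 0.72170/0.27830 = 1.00 ≈ 1

1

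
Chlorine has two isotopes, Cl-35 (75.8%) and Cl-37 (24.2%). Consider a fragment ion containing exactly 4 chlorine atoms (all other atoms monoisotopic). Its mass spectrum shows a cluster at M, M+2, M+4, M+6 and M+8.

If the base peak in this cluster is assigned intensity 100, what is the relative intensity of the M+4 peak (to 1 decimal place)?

47.9

Binomial terms of (0.758 + 0.242)^4: M 0.3301, M+2 0.4216, M+4 0.2019, M+6 0.0430, M+8 0.0034 → M+2 is the base peak.
P(M+2) = C(4,1) × 0.758^3 × 0.242^1 = 4 × 0.43551951 × 0.2420 = 0.421583 (base)
P(M+4) = C(4,2) × 0.758^2 × 0.242^2 = 6 × 0.574564 × 0.058564 = 0.201893
Relative intensity = 0.201893 / 0.421583 × 100 = 47.9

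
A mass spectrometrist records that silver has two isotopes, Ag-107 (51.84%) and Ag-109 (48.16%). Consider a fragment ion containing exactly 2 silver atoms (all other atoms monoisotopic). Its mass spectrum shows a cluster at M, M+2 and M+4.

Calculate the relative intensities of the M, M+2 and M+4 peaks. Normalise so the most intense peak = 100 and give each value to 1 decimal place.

Each Ag atom is independently Ag-107 (p = 0.5184) or Ag-109 (q = 0.4816); the cluster is the binomial expansion (p + q)^2.
P(M) = 0.5184^2 = 0.268739
P(M+2) = 2 × 0.5184^1 × 0.4816^1 = 0.499323
P(M+4) = 0.4816^2 = 0.231939
The M+2 peak is largest (0.499323); scaling to 100 gives 53.8 : 100.0 : 46.5.

53.8 : 100.0 : 46.5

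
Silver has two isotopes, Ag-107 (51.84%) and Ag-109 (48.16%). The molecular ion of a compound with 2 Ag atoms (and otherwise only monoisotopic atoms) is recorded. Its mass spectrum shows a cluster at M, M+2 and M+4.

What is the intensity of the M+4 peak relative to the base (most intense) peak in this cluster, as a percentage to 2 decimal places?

46.45%

Term probabilities: M 0.2687, M+2 0.4993, M+4 0.2319. Base peak = M+2.
P(M+2) = C(2,1) × 0.5184^1 × 0.4816^1 = 2 × 0.5184 × 0.4816 = 0.499323 (base)
P(M+4) = C(2,2) × 0.5184^0 × 0.4816^2 = 1 × 1.0000 × 0.23193856 = 0.231939
Relative intensity = 0.231939 / 0.499323 × 100 = 46.45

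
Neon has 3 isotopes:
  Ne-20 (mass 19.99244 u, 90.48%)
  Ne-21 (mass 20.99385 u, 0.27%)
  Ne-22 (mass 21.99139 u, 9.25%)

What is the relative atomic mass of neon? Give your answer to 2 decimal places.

The abundance-weighted mean is 0.9048 × 19.99244 + 0.0027 × 20.99385 + 0.0925 × 21.99139
= 18.089160 + 0.056683 + 2.034204 = 20.180047 u

20.18 u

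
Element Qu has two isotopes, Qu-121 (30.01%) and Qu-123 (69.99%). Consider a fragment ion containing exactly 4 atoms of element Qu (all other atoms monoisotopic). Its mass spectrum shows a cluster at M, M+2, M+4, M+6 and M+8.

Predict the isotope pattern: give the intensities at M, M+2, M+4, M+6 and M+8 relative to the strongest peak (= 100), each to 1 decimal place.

2.0 : 18.4 : 64.3 : 100.0 : 58.3

Expanding (0.3001 + 0.6999)^4:
P(M) = 0.3001^4 = 0.008111
P(M+2) = 4 × 0.3001^3 × 0.6999^1 = 0.075665
P(M+4) = 6 × 0.3001^2 × 0.6999^2 = 0.264701
P(M+6) = 4 × 0.3001^1 × 0.6999^3 = 0.411561
P(M+8) = 0.6999^4 = 0.239963
The M+6 peak is largest (0.411561); scaling to 100 gives 2.0 : 18.4 : 64.3 : 100.0 : 58.3.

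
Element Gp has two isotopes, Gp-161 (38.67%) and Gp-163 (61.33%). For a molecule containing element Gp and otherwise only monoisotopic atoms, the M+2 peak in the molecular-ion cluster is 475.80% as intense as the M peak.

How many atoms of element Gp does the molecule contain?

3

With n Gp atoms, P(M+2)/P(M) = C(n,1)·p^(n−1)q / p^n = n·q/p = n · 0.6133/0.3867.
n = 4.7580 × 0.3867/0.6133 = 3.00 ≈ 3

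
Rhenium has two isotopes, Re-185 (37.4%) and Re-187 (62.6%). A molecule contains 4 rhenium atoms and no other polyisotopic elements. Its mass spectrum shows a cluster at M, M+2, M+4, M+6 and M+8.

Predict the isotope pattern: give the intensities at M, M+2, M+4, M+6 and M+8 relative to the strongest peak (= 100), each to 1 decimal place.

The 4 Re atoms are independent, so intensities follow the terms of (0.374 + 0.626)^4.
P(M) = 0.374^4 = 0.019565
P(M+2) = 4 × 0.374^3 × 0.626^1 = 0.130993
P(M+4) = 6 × 0.374^2 × 0.626^2 = 0.328884
P(M+6) = 4 × 0.374^1 × 0.626^3 = 0.366990
P(M+8) = 0.626^4 = 0.153567
The M+6 peak is largest (0.366990); scaling to 100 gives 5.3 : 35.7 : 89.6 : 100.0 : 41.8.

5.3 : 35.7 : 89.6 : 100.0 : 41.8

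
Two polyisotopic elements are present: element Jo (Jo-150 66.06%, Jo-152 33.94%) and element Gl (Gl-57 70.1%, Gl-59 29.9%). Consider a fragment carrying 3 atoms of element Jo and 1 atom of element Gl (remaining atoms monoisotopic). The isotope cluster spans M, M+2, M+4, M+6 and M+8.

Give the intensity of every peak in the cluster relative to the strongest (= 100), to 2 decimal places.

50.82 : 100.00 : 73.65 : 24.06 : 2.94

Element Jo pattern (n=3): 0.28828079 : 0.4443347 : 0.22828822 : 0.03909629
Element Gl pattern (n=1): 0.7010 : 0.2990
Convolve the two distributions (both contribute in 2-u steps):
  M: 0.28828079×0.7010 = 0.202085
  M+2: 0.28828079×0.2990 + 0.4443347×0.7010 = 0.397675
  M+4: 0.4443347×0.2990 + 0.22828822×0.7010 = 0.292886
  M+6: 0.22828822×0.2990 + 0.03909629×0.7010 = 0.095665
  M+8: 0.03909629×0.2990 = 0.011690
Scale to base peak (0.397675) = 100: 50.82 : 100.00 : 73.65 : 24.06 : 2.94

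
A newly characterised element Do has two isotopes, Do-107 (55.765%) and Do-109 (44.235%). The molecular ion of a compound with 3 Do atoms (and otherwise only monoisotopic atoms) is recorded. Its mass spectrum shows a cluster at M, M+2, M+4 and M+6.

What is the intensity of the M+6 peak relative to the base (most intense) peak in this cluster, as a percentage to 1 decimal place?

21.0%

Term probabilities: M 0.1734, M+2 0.4127, M+4 0.3274, M+6 0.0866. Base peak = M+2.
P(M+2) = C(3,1) × 0.55765^2 × 0.44235^1 = 3 × 0.31097352 × 0.44235 = 0.412677 (base)
P(M+6) = C(3,3) × 0.55765^0 × 0.44235^3 = 1 × 1.0000 × 0.08655618 = 0.086556
Relative intensity = 0.086556 / 0.412677 × 100 = 21.0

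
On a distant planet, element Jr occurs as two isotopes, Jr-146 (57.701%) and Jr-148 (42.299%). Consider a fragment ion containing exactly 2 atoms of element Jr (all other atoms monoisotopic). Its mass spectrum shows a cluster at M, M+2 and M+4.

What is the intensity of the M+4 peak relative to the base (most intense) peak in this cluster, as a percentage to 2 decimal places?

(0.57701 + 0.42299)^2 gives M 0.3329, M+2 0.4881, M+4 0.1789; the largest is M+2.
P(M+2) = C(2,1) × 0.57701^1 × 0.42299^1 = 2 × 0.57701 × 0.42299 = 0.488139 (base)
P(M+4) = C(2,2) × 0.57701^0 × 0.42299^2 = 1 × 1.0000 × 0.17892054 = 0.178921
Relative intensity = 0.178921 / 0.488139 × 100 = 36.65

36.65%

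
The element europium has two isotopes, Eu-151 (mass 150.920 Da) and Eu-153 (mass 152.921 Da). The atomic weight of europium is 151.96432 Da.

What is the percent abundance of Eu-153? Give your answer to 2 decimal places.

Let x be the fractional abundance of Eu-151; then Eu-153 has abundance 1 − x.
150.920·x + 152.921·(1 − x) = 151.96432
(150.920 − 152.921)·x = 151.96432 − 152.921
x = -0.95668 / -2.001 = 0.47810 → 47.81% Eu-151, 52.19% Eu-153.

52.19%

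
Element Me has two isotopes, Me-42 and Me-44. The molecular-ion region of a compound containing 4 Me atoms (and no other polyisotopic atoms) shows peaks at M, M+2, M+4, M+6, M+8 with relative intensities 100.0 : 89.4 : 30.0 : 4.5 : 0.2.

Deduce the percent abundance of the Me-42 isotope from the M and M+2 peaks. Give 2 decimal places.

81.73%

Write p for the Me-42 fraction. I(M+2)/I(M) = [C(4,1)·p^3·(1−p)] / p^4 = 4·(1−p)/p = 89.4/100.0 = 0.8940
(1−p)/p = 0.8940/4 = 0.2235  ⇒  p = 1/(1 + 0.2235) = 0.8173
Me-42: 81.73%, Me-44: 18.27%.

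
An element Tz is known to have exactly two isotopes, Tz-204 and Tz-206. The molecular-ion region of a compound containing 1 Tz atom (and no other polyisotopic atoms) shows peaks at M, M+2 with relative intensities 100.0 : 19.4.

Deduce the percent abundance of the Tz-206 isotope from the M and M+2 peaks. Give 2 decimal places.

Write p for the Tz-204 fraction. I(M+2)/I(M) = [C(1,1)·p^0·(1−p)] / p^1 = 1·(1−p)/p = 19.4/100.0 = 0.1940
(1−p)/p = 0.1940/1 = 0.1940  ⇒  p = 1/(1 + 0.1940) = 0.8375
Tz-204: 83.75%, Tz-206: 16.25%.

16.25%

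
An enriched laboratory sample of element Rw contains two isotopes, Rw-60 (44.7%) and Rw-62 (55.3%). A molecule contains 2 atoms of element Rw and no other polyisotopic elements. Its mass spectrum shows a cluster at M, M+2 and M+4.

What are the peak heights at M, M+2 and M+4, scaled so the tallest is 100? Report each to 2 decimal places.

40.42 : 100.00 : 61.86

Each Rw atom is independently Rw-60 (p = 0.447) or Rw-62 (q = 0.553); the cluster is the binomial expansion (p + q)^2.
P(M) = 0.447^2 = 0.199809
P(M+2) = 2 × 0.447^1 × 0.553^1 = 0.494382
P(M+4) = 0.553^2 = 0.305809
The M+2 peak is largest (0.494382); scaling to 100 gives 40.42 : 100.00 : 61.86.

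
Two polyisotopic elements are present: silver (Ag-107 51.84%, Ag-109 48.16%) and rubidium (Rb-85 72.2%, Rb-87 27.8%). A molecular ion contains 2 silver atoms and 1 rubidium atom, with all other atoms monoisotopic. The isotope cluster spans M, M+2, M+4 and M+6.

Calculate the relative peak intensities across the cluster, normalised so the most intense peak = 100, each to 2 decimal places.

Silver pattern (n=2): 0.26873856 : 0.49932288 : 0.23193856
Rubidium pattern (n=1): 0.7220 : 0.2780
Convolve the two distributions (both contribute in 2-u steps):
  M: 0.26873856×0.7220 = 0.194029
  M+2: 0.26873856×0.2780 + 0.49932288×0.7220 = 0.435220
  M+4: 0.49932288×0.2780 + 0.23193856×0.7220 = 0.306271
  M+6: 0.23193856×0.2780 = 0.064479
Scale to base peak (0.435220) = 100: 44.58 : 100.00 : 70.37 : 14.82

44.58 : 100.00 : 70.37 : 14.82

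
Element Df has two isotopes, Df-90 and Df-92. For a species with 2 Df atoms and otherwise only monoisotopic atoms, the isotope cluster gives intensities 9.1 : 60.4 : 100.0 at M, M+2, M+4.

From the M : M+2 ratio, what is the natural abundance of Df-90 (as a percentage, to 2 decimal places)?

23.16%

Let p = fractional abundance of Df-90. I(M+2)/I(M) = [C(2,1)·p^1·(1−p)] / p^2 = 2·(1−p)/p = 60.4/9.1 = 6.6374
(1−p)/p = 6.6374/2 = 3.3187  ⇒  p = 1/(1 + 3.3187) = 0.2316
Df-90: 23.16%, Df-92: 76.84%.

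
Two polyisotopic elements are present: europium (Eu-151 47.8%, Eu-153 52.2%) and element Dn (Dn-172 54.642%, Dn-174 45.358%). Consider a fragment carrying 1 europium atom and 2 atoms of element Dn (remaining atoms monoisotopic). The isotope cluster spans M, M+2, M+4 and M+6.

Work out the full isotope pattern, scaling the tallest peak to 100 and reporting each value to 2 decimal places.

Europium pattern (n=1): 0.4780 : 0.5220
Element Dn pattern (n=2): 0.29857482 : 0.49569037 : 0.20573482
Convolve the two distributions (both contribute in 2-u steps):
  M: 0.4780×0.29857482 = 0.142719
  M+2: 0.4780×0.49569037 + 0.5220×0.29857482 = 0.392796
  M+4: 0.4780×0.20573482 + 0.5220×0.49569037 = 0.357092
  M+6: 0.5220×0.20573482 = 0.107394
Scale to base peak (0.392796) = 100: 36.33 : 100.00 : 90.91 : 27.34

36.33 : 100.00 : 90.91 : 27.34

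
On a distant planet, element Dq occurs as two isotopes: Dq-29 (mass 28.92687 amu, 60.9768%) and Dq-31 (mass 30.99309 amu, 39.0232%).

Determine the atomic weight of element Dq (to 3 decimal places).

The abundance-weighted mean is 0.609768 × 28.92687 + 0.390232 × 30.99309
= 17.638680 + 12.094495 = 29.733175 amu

29.733 amu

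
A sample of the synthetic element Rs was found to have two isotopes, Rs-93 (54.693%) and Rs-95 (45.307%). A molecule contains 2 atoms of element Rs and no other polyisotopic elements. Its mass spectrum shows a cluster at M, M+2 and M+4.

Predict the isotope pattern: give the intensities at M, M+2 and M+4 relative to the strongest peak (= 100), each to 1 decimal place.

The 2 Rs atoms are independent, so intensities follow the terms of (0.54693 + 0.45307)^2.
P(M) = 0.54693^2 = 0.299132
P(M+2) = 2 × 0.54693^1 × 0.45307^1 = 0.495595
P(M+4) = 0.45307^2 = 0.205272
The M+2 peak is largest (0.495595); scaling to 100 gives 60.4 : 100.0 : 41.4.

60.4 : 100.0 : 41.4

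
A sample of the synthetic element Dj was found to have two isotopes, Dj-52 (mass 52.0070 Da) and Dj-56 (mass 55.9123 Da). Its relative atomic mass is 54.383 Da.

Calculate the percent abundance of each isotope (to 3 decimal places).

Dj-52: 39.160%, Dj-56: 60.840%

Writing the weighted mean with unknown fraction x of Dj-52:
52.0070·x + 55.9123·(1 − x) = 54.383
(52.0070 − 55.9123)·x = 54.383 − 55.9123
x = -1.5293 / -3.9053 = 0.39160 → 39.160% Dj-52, 60.840% Dj-56.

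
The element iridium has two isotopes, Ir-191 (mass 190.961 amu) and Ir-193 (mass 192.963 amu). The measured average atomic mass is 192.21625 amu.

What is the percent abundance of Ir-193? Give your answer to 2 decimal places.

With x = fraction of Ir-191 (so Ir-193 is 1 − x):
190.961·x + 192.963·(1 − x) = 192.21625
(190.961 − 192.963)·x = 192.21625 − 192.963
x = -0.74675 / -2.002 = 0.37300 → 37.30% Ir-191, 62.70% Ir-193.

62.70%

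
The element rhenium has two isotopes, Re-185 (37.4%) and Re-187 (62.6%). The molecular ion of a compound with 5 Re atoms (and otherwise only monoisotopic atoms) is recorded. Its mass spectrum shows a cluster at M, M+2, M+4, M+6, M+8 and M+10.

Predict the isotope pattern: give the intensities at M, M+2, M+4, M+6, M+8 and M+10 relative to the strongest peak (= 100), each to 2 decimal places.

2.13 : 17.85 : 59.74 : 100.00 : 83.69 : 28.02

Each Re atom is independently Re-185 (p = 0.374) or Re-187 (q = 0.626); the cluster is the binomial expansion (p + q)^5.
P(M) = 0.374^5 = 0.007317
P(M+2) = 5 × 0.374^4 × 0.626^1 = 0.061239
P(M+4) = 10 × 0.374^3 × 0.626^2 = 0.205005
P(M+6) = 10 × 0.374^2 × 0.626^3 = 0.343136
P(M+8) = 5 × 0.374^1 × 0.626^4 = 0.287170
P(M+10) = 0.626^5 = 0.096133
The M+6 peak is largest (0.343136); scaling to 100 gives 2.13 : 17.85 : 59.74 : 100.00 : 83.69 : 28.02.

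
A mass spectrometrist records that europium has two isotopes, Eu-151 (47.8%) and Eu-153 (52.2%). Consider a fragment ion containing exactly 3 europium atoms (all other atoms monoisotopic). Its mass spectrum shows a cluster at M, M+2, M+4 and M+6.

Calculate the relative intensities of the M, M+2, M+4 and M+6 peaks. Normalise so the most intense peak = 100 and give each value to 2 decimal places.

27.95 : 91.57 : 100.00 : 36.40

Each Eu atom is independently Eu-151 (p = 0.478) or Eu-153 (q = 0.522); the cluster is the binomial expansion (p + q)^3.
P(M) = 0.478^3 = 0.109215
P(M+2) = 3 × 0.478^2 × 0.522^1 = 0.357806
P(M+4) = 3 × 0.478^1 × 0.522^2 = 0.390742
P(M+6) = 0.522^3 = 0.142237
The M+4 peak is largest (0.390742); scaling to 100 gives 27.95 : 91.57 : 100.00 : 36.40.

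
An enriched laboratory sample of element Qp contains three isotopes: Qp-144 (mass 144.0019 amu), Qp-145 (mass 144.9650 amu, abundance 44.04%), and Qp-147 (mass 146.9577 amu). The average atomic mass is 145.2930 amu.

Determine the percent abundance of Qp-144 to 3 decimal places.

The remaining 55.96% is split between Qp-144 (fraction x) and Qp-147 (fraction 0.5596 − x).
Substituting: 144.0019x + 146.9577(0.5596 − x) = 81.450414
(144.0019 − 146.9577)x = -0.78711492  ⇒  x = 0.26630, y = 0.29330
Qp-144: 26.630%, Qp-147: 29.330%.

26.630%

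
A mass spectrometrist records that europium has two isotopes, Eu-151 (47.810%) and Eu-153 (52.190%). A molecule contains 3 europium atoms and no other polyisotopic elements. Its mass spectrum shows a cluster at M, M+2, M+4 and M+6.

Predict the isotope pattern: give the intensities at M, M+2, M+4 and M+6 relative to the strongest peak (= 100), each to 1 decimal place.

The 3 Eu atoms are independent, so intensities follow the terms of (0.47810 + 0.52190)^3.
P(M) = 0.47810^3 = 0.109284
P(M+2) = 3 × 0.47810^2 × 0.52190^1 = 0.357887
P(M+4) = 3 × 0.47810^1 × 0.52190^2 = 0.390674
P(M+6) = 0.52190^3 = 0.142155
The M+4 peak is largest (0.390674); scaling to 100 gives 28.0 : 91.6 : 100.0 : 36.4.

28.0 : 91.6 : 100.0 : 36.4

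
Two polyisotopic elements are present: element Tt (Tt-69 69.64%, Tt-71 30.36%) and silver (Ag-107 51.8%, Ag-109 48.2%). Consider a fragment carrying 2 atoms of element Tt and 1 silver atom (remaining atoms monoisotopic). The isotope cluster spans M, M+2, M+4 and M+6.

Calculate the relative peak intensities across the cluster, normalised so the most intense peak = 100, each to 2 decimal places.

Element Tt pattern (n=2): 0.48497296 : 0.42285408 : 0.09217296
Silver pattern (n=1): 0.5180 : 0.4820
Convolve the two distributions (both contribute in 2-u steps):
  M: 0.48497296×0.5180 = 0.251216
  M+2: 0.48497296×0.4820 + 0.42285408×0.5180 = 0.452795
  M+4: 0.42285408×0.4820 + 0.09217296×0.5180 = 0.251561
  M+6: 0.09217296×0.4820 = 0.044427
Scale to base peak (0.452795) = 100: 55.48 : 100.00 : 55.56 : 9.81

55.48 : 100.00 : 55.56 : 9.81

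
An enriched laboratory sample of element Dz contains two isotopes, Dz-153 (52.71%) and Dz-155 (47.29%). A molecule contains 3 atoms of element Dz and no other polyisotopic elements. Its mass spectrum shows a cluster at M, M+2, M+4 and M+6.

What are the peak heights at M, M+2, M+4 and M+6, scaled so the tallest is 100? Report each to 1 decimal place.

37.2 : 100.0 : 89.7 : 26.8

The 3 Dz atoms are independent, so intensities follow the terms of (0.5271 + 0.4729)^3.
P(M) = 0.5271^3 = 0.146447
P(M+2) = 3 × 0.5271^2 × 0.4729^1 = 0.394164
P(M+4) = 3 × 0.5271^1 × 0.4729^2 = 0.353633
P(M+6) = 0.4729^3 = 0.105757
The M+2 peak is largest (0.394164); scaling to 100 gives 37.2 : 100.0 : 89.7 : 26.8.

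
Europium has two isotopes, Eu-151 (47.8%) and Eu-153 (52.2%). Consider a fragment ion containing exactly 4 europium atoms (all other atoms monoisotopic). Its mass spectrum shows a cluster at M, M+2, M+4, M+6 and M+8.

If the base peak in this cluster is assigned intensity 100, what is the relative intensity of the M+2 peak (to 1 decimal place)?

Term probabilities: M 0.0522, M+2 0.2280, M+4 0.3735, M+6 0.2720, M+8 0.0742. Base peak = M+4.
P(M+4) = C(4,2) × 0.478^2 × 0.522^2 = 6 × 0.228484 × 0.272484 = 0.373549 (base)
P(M+2) = C(4,1) × 0.478^3 × 0.522^1 = 4 × 0.10921535 × 0.5220 = 0.228042
Relative intensity = 0.228042 / 0.373549 × 100 = 61.0

61.0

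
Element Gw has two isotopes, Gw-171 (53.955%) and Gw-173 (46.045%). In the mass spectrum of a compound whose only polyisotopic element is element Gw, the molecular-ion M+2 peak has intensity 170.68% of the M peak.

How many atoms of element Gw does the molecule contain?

2

With n Gw atoms, P(M+2)/P(M) = C(n,1)·p^(n−1)q / p^n = n·q/p = n · 0.46045/0.53955.
n = 1.7068 × 0.53955/0.46045 = 2.00 ≈ 2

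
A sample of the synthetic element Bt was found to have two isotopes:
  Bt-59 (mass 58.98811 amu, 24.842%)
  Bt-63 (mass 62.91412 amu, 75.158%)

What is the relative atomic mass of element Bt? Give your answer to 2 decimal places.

61.94 amu

Weight each isotope mass by its fractional abundance: 0.24842 × 58.98811 + 0.75158 × 62.91412
= 14.653826 + 47.284994 = 61.938820 amu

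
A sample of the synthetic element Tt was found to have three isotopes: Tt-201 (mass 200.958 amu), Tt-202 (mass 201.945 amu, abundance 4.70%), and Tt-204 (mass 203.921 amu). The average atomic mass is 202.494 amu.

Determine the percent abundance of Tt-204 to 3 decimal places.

50.274%

Let x and y be the fractions of Tt-201 and Tt-204. Then x + y = 1 − 0.0470 = 0.9530 and 200.958x + 203.921y = 202.494 − 0.0470×201.945 = 193.002585.
Substituting: 200.958x + 203.921(0.9530 − x) = 193.002585
(200.958 − 203.921)x = -1.334128  ⇒  x = 0.45026, y = 0.50274
Tt-201: 45.026%, Tt-204: 50.274%.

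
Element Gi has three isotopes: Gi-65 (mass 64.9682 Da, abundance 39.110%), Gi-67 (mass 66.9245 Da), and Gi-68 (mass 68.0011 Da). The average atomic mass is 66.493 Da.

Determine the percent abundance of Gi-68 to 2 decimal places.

30.99%

The remaining 60.890% is split between Gi-67 (fraction x) and Gi-68 (fraction 0.60890 − x).
Substituting: 66.9245x + 68.0011(0.60890 − x) = 41.08393698
(66.9245 − 68.0011)x = -0.32193281  ⇒  x = 0.29903, y = 0.30987
Gi-67: 29.90%, Gi-68: 30.99%.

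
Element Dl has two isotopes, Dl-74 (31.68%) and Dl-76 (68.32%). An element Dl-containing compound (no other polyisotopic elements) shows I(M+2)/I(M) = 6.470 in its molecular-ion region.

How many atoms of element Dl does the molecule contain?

3

With n Dl atoms, P(M+2)/P(M) = C(n,1)·p^(n−1)q / p^n = n·q/p = n · 0.6832/0.3168.
n = 6.470 × 0.3168/0.6832 = 3.00 ≈ 3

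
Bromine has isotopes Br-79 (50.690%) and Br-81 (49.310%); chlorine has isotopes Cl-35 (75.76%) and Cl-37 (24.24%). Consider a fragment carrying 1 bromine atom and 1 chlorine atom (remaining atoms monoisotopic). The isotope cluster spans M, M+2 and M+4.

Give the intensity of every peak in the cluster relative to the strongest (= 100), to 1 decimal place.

Bromine pattern (n=1): 0.5069 : 0.4931
Chlorine pattern (n=1): 0.7576 : 0.2424
Convolve the two distributions (both contribute in 2-u steps):
  M: 0.5069×0.7576 = 0.384027
  M+2: 0.5069×0.2424 + 0.4931×0.7576 = 0.496445
  M+4: 0.4931×0.2424 = 0.119527
Scale to base peak (0.496445) = 100: 77.4 : 100.0 : 24.1

77.4 : 100.0 : 24.1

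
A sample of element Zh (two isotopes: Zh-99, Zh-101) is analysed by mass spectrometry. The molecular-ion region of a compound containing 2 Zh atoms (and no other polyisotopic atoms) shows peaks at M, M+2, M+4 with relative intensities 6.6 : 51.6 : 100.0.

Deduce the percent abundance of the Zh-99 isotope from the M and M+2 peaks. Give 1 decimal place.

Let p = fractional abundance of Zh-99. I(M+2)/I(M) = [C(2,1)·p^1·(1−p)] / p^2 = 2·(1−p)/p = 51.6/6.6 = 7.8182
(1−p)/p = 7.8182/2 = 3.9091  ⇒  p = 1/(1 + 3.9091) = 0.2037
Zh-99: 20.4%, Zh-101: 79.6%.

20.4%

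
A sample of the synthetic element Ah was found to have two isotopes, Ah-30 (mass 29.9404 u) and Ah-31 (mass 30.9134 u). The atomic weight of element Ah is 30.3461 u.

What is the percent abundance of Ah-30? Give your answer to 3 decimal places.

With x = fraction of Ah-30 (so Ah-31 is 1 − x):
29.9404·x + 30.9134·(1 − x) = 30.3461
(29.9404 − 30.9134)·x = 30.3461 − 30.9134
x = -0.5673 / -0.9730 = 0.58304 → 58.304% Ah-30, 41.696% Ah-31.

58.304%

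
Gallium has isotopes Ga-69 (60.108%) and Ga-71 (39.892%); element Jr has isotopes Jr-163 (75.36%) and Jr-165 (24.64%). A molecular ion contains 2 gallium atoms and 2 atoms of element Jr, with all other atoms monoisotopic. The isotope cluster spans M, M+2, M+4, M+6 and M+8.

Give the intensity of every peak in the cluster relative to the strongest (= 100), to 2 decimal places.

50.47 : 100.00 : 71.44 : 21.70 : 2.38

Gallium pattern (n=2): 0.36129717 : 0.47956567 : 0.15913717
Element Jr pattern (n=2): 0.56791296 : 0.37137408 : 0.06071296
Convolve the two distributions (both contribute in 2-u steps):
  M: 0.36129717×0.56791296 = 0.205185
  M+2: 0.36129717×0.37137408 + 0.47956567×0.56791296 = 0.406528
  M+4: 0.36129717×0.06071296 + 0.47956567×0.37137408 + 0.15913717×0.56791296 = 0.290410
  M+6: 0.47956567×0.06071296 + 0.15913717×0.37137408 = 0.088215
  M+8: 0.15913717×0.06071296 = 0.009662
Scale to base peak (0.406528) = 100: 50.47 : 100.00 : 71.44 : 21.70 : 2.38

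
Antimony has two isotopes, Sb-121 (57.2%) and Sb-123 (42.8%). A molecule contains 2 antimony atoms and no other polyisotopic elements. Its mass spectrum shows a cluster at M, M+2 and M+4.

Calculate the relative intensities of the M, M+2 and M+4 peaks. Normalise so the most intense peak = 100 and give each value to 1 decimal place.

Expanding (0.572 + 0.428)^2:
P(M) = 0.572^2 = 0.327184
P(M+2) = 2 × 0.572^1 × 0.428^1 = 0.489632
P(M+4) = 0.428^2 = 0.183184
The M+2 peak is largest (0.489632); scaling to 100 gives 66.8 : 100.0 : 37.4.

66.8 : 100.0 : 37.4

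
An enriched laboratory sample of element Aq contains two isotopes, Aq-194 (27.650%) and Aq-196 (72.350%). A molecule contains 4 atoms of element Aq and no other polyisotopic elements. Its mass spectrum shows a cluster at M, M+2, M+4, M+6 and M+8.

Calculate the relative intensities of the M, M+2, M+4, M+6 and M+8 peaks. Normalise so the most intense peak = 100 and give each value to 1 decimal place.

1.4 : 14.6 : 57.3 : 100.0 : 65.4

Expanding (0.27650 + 0.72350)^4:
P(M) = 0.27650^4 = 0.005845
P(M+2) = 4 × 0.27650^3 × 0.72350^1 = 0.061176
P(M+4) = 6 × 0.27650^2 × 0.72350^2 = 0.240115
P(M+6) = 4 × 0.27650^1 × 0.72350^3 = 0.418862
P(M+8) = 0.72350^4 = 0.274002
The M+6 peak is largest (0.418862); scaling to 100 gives 1.4 : 14.6 : 57.3 : 100.0 : 65.4.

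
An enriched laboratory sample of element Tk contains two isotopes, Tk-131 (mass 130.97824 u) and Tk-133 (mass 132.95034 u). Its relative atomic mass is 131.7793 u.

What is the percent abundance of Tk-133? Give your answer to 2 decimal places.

Writing the weighted mean with unknown fraction x of Tk-131:
130.97824·x + 132.95034·(1 − x) = 131.7793
(130.97824 − 132.95034)·x = 131.7793 − 132.95034
x = -1.17104 / -1.97210 = 0.59380 → 59.38% Tk-131, 40.62% Tk-133.

40.62%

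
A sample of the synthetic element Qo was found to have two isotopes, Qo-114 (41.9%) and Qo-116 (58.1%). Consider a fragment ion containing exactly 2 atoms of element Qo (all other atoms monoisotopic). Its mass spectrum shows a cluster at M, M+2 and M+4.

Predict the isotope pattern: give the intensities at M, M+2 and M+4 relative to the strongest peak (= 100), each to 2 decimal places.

Each Qo atom is independently Qo-114 (p = 0.419) or Qo-116 (q = 0.581); the cluster is the binomial expansion (p + q)^2.
P(M) = 0.419^2 = 0.175561
P(M+2) = 2 × 0.419^1 × 0.581^1 = 0.486878
P(M+4) = 0.581^2 = 0.337561
The M+2 peak is largest (0.486878); scaling to 100 gives 36.06 : 100.00 : 69.33.

36.06 : 100.00 : 69.33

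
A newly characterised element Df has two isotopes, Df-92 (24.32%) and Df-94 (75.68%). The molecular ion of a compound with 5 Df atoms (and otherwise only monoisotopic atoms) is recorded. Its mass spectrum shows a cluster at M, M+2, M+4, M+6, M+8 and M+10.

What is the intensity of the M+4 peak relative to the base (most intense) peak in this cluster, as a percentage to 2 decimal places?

20.65%

(0.2432 + 0.7568)^5 gives M 0.0009, M+2 0.0132, M+4 0.0824, M+6 0.2564, M+8 0.3989, M+10 0.2483; the largest is M+8.
P(M+8) = C(5,4) × 0.2432^1 × 0.7568^4 = 5 × 0.2432 × 0.32803826 = 0.398895 (base)
P(M+4) = C(5,2) × 0.2432^3 × 0.7568^2 = 10 × 0.01438437 × 0.57274624 = 0.082386
Relative intensity = 0.082386 / 0.398895 × 100 = 20.65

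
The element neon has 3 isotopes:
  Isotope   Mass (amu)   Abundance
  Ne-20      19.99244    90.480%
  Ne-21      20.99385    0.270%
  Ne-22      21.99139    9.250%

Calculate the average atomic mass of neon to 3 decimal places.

Weight each isotope mass by its fractional abundance: 0.90480 × 19.99244 + 0.00270 × 20.99385 + 0.09250 × 21.99139
= 18.089160 + 0.056683 + 2.034204 = 20.180047 amu

20.180 amu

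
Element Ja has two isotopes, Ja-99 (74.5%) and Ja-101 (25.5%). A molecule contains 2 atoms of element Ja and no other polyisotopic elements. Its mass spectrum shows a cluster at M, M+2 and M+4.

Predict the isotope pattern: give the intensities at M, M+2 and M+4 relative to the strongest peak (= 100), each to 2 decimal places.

Each Ja atom is independently Ja-99 (p = 0.745) or Ja-101 (q = 0.255); the cluster is the binomial expansion (p + q)^2.
P(M) = 0.745^2 = 0.555025
P(M+2) = 2 × 0.745^1 × 0.255^1 = 0.379950
P(M+4) = 0.255^2 = 0.065025
The M peak is largest (0.555025); scaling to 100 gives 100.00 : 68.46 : 11.72.

100.00 : 68.46 : 11.72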